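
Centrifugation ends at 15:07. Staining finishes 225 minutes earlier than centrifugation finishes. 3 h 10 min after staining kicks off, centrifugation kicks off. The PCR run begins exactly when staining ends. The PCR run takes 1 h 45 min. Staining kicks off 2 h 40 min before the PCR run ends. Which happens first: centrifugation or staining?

Staining ends at 15:07 − 225 min = 11:22.
So the PCR run starts at 11:22.
The PCR run ends at 11:22 + 105 min = 13:07.
Staining starts at 13:07 − 160 min = 10:27.
Centrifugation starts at 10:27 + 190 min = 13:37.
Centrifugation starts at 13:37 and staining starts at 10:27, so staining is first.

staining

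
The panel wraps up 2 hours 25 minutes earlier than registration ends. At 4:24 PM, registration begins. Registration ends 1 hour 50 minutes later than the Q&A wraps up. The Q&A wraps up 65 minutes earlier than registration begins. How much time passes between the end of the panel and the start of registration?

1 h 40 min

The Q&A ends at 4:24 PM − 65 min = 3:19 PM.
Registration ends at 3:19 PM + 110 min = 5:09 PM.
The panel ends at 5:09 PM − 145 min = 2:44 PM.
From 2:44 PM to 4:24 PM is 1 h 40 min.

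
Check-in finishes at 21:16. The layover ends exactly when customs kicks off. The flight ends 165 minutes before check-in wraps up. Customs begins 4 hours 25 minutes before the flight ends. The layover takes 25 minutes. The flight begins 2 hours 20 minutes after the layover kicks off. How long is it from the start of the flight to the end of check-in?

The flight ends at 21:16 − 165 min = 18:31.
Customs starts at 18:31 − 265 min = 14:06.
So the layover ends at 14:06.
The layover starts at 14:06 − 25 min = 13:41.
The flight starts at 13:41 + 140 min = 16:01.
From 16:01 to 21:16 is 315 minutes.

315 minutes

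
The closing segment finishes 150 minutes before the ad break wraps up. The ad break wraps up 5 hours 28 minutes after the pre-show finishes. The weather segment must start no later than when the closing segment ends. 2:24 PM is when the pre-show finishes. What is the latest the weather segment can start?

5:22 PM

The ad break ends at 2:24 PM + 328 min = 7:52 PM.
The closing segment ends at 7:52 PM − 150 min = 5:22 PM.
The weather segment is bounded by the closing segment, so the latest it can start is 5:22 PM.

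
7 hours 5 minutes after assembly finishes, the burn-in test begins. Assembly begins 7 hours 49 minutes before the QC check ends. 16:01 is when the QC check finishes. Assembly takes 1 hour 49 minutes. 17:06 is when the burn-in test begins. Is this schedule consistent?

Assembly starts at 16:01 − 469 min = 08:12.
Assembly ends at 08:12 + 109 min = 10:01.
The burn-in test starts at 10:01 + 425 min = 17:06.
That matches the stated 17:06, so the schedule is consistent.

Yes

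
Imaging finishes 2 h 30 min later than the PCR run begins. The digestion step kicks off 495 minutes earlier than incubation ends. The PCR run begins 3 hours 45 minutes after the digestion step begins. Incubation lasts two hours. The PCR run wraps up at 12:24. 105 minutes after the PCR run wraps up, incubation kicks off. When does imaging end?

14:09

Incubation starts at 12:24 + 105 min = 14:09.
Incubation ends at 14:09 + 120 min = 16:09.
The digestion step starts at 16:09 − 495 min = 07:54.
The PCR run starts at 07:54 + 225 min = 11:39.
Imaging ends at 11:39 + 150 min = 14:09.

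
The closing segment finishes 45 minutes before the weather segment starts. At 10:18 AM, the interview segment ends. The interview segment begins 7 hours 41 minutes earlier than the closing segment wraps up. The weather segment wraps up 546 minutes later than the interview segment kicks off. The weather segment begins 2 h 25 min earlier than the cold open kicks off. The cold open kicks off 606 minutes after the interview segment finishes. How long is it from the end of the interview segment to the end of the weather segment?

The cold open starts at 10:18 AM + 606 min = 8:24 PM.
The weather segment starts at 8:24 PM − 145 min = 5:59 PM.
The closing segment ends at 5:59 PM − 45 min = 5:14 PM.
The interview segment starts at 5:14 PM − 461 min = 9:33 AM.
The weather segment ends at 9:33 AM + 546 min = 6:39 PM.
From 10:18 AM to 6:39 PM is 8 h 21 min.

8 h 21 min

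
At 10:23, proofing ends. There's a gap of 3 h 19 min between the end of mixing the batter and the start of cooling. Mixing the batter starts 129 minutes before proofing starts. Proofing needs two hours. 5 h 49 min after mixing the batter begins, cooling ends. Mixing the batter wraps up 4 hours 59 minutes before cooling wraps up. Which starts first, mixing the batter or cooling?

Proofing starts at 10:23 − 120 min = 08:23.
Mixing the batter starts at 08:23 − 129 min = 06:14.
Cooling ends at 06:14 + 349 min = 12:03.
Mixing the batter ends at 12:03 − 299 min = 07:04.
Cooling starts at 07:04 + 199 min = 10:23.
Mixing the batter starts at 06:14 and cooling starts at 10:23, so mixing the batter is first.

mixing the batter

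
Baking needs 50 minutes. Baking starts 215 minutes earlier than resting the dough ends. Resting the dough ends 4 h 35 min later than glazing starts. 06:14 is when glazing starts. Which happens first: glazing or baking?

glazing

Resting the dough ends at 06:14 + 275 min = 10:49.
Baking starts at 10:49 − 215 min = 07:14.
Glazing starts at 06:14 and baking starts at 07:14, so glazing is first.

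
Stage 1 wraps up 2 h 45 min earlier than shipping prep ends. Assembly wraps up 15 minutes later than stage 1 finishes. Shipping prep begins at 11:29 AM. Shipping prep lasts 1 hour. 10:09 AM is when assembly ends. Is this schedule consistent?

No

Shipping prep ends at 11:29 AM + 60 min = 12:29 PM.
Stage 1 ends at 12:29 PM − 165 min = 9:44 AM.
Assembly ends at 9:44 AM + 15 min = 9:59 AM.
But assembly is also said to end at 10:09 AM — a 10-minute conflict.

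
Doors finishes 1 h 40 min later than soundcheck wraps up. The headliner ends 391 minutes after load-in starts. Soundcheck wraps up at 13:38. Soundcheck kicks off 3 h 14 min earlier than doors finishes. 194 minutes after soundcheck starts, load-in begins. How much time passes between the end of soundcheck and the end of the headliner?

8 hours 11 minutes

Doors ends at 13:38 + 100 min = 15:18.
Soundcheck starts at 15:18 − 194 min = 12:04.
Load-in starts at 12:04 + 194 min = 15:18.
The headliner ends at 15:18 + 391 min = 21:49.
From 13:38 to 21:49 is 8 hours 11 minutes.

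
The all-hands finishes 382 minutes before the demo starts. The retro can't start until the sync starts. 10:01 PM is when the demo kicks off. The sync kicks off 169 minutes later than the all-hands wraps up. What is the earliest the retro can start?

6:28 PM

The all-hands ends at 10:01 PM − 382 min = 3:39 PM.
The sync starts at 3:39 PM + 169 min = 6:28 PM.
The retro is bounded by the sync, so the earliest it can start is 6:28 PM.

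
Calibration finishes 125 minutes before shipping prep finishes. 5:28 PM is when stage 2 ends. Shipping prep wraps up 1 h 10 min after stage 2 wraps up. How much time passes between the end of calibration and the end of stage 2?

55 minutes

Shipping prep ends at 5:28 PM + 70 min = 6:38 PM.
Calibration ends at 6:38 PM − 125 min = 4:33 PM.
From 4:33 PM to 5:28 PM is 55 minutes.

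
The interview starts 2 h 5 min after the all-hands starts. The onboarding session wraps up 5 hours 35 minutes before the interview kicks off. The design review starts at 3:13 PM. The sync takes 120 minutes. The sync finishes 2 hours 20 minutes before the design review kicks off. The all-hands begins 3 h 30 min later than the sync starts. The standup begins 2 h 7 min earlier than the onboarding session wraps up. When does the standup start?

The sync ends at 3:13 PM − 140 min = 12:53 PM.
The sync starts at 12:53 PM − 120 min = 10:53 AM.
The all-hands starts at 10:53 AM + 210 min = 2:23 PM.
The interview starts at 2:23 PM + 125 min = 4:28 PM.
The onboarding session ends at 4:28 PM − 335 min = 10:53 AM.
The standup starts at 10:53 AM − 127 min = 8:46 AM.

8:46 AM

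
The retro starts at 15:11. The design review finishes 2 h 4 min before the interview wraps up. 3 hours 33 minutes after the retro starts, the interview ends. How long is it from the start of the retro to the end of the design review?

1 h 29 min

The interview ends at 15:11 + 213 min = 18:44.
The design review ends at 18:44 − 124 min = 16:40.
From 15:11 to 16:40 is 1 h 29 min.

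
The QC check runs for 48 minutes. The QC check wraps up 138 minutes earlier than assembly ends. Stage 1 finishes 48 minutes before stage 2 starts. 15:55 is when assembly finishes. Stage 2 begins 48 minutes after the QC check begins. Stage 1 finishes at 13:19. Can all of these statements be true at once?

The QC check ends at 15:55 − 138 min = 13:37.
The QC check starts at 13:37 − 48 min = 12:49.
Stage 2 starts at 12:49 + 48 min = 13:37.
Stage 1 ends at 13:37 − 48 min = 12:49.
But stage 1 is also said to end at 13:19 — a 30-minute conflict.

No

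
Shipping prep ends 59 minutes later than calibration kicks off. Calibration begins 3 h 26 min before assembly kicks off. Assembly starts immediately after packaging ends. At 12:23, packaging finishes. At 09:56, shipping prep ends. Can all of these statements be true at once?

Yes

Assembly starts at 12:23.
Calibration starts at 12:23 − 206 min = 08:57.
Shipping prep ends at 08:57 + 59 min = 09:56.
That matches the stated 09:56, so the schedule is consistent.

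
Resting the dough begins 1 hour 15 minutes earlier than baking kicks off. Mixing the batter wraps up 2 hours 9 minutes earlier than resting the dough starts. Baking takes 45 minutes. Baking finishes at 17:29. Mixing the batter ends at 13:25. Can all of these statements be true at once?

No

Baking starts at 17:29 − 45 min = 16:44.
Resting the dough starts at 16:44 − 75 min = 15:29.
Mixing the batter ends at 15:29 − 129 min = 13:20.
But mixing the batter is also said to end at 13:25 — a 5-minute conflict.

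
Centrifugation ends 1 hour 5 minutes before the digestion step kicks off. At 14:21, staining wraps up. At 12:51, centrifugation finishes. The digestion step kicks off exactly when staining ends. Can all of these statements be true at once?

No

The digestion step starts at 14:21.
Centrifugation ends at 14:21 − 65 min = 13:16.
But centrifugation is also said to end at 12:51 — a 25-minute conflict.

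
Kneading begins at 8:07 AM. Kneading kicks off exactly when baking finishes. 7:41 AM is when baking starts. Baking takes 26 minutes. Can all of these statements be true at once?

Yes

Baking ends at 7:41 AM + 26 min = 8:07 AM.
So kneading starts at 8:07 AM.
That matches the stated 8:07 AM, so the schedule is consistent.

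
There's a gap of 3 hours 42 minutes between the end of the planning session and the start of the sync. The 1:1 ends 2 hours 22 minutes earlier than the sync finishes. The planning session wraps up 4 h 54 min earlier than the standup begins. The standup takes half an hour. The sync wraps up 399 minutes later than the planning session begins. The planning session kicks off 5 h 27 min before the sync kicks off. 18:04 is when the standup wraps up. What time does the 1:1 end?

The standup starts at 18:04 − 30 min = 17:34.
The planning session ends at 17:34 − 294 min = 12:40.
The sync starts at 12:40 + 222 min = 16:22.
The planning session starts at 16:22 − 327 min = 10:55.
The sync ends at 10:55 + 399 min = 17:34.
The 1:1 ends at 17:34 − 142 min = 15:12.

15:12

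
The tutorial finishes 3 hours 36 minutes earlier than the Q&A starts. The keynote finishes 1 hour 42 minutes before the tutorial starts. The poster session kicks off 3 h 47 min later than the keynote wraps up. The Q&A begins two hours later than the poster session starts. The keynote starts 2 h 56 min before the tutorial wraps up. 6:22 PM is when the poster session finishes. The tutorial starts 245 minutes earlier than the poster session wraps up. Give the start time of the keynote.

The tutorial starts at 6:22 PM − 245 min = 2:17 PM.
The keynote ends at 2:17 PM − 102 min = 12:35 PM.
The poster session starts at 12:35 PM + 227 min = 4:22 PM.
The Q&A starts at 4:22 PM + 120 min = 6:22 PM.
The tutorial ends at 6:22 PM − 216 min = 2:46 PM.
The keynote starts at 2:46 PM − 176 min = 11:50 AM.

11:50 AM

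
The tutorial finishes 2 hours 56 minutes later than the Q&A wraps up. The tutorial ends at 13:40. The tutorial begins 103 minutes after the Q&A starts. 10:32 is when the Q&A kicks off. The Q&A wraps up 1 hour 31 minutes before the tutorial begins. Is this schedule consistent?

Yes

The tutorial starts at 10:32 + 103 min = 12:15.
The Q&A ends at 12:15 − 91 min = 10:44.
The tutorial ends at 10:44 + 176 min = 13:40.
That matches the stated 13:40, so the schedule is consistent.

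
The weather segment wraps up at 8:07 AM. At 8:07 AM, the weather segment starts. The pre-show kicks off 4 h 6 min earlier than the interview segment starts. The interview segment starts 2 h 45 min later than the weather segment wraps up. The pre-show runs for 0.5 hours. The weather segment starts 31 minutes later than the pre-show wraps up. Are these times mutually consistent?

The interview segment starts at 8:07 AM + 165 min = 10:52 AM.
The pre-show starts at 10:52 AM − 246 min = 6:46 AM.
The pre-show ends at 6:46 AM + 30 min = 7:16 AM.
The weather segment starts at 7:16 AM + 31 min = 7:47 AM.
But the weather segment is also said to start at 8:07 AM — a 20-minute conflict.

No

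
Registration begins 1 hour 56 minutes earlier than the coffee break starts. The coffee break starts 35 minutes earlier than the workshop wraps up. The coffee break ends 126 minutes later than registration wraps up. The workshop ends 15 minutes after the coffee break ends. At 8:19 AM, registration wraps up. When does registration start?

The coffee break ends at 8:19 AM + 126 min = 10:25 AM.
The workshop ends at 10:25 AM + 15 min = 10:40 AM.
The coffee break starts at 10:40 AM − 35 min = 10:05 AM.
Registration starts at 10:05 AM − 116 min = 8:09 AM.

8:09 AM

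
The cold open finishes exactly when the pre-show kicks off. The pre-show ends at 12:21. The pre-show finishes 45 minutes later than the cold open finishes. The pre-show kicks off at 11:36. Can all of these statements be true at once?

Yes

The cold open ends at 11:36.
The pre-show ends at 11:36 + 45 min = 12:21.
That matches the stated 12:21, so the schedule is consistent.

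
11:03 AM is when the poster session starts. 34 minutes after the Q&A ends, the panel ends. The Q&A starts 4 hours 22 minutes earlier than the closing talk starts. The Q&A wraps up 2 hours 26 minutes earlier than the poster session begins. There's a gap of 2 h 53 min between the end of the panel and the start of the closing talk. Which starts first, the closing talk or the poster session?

The Q&A ends at 11:03 AM − 146 min = 8:37 AM.
The panel ends at 8:37 AM + 34 min = 9:11 AM.
The closing talk starts at 9:11 AM + 173 min = 12:04 PM.
The closing talk starts at 12:04 PM and the poster session starts at 11:03 AM, so the poster session is first.

the poster session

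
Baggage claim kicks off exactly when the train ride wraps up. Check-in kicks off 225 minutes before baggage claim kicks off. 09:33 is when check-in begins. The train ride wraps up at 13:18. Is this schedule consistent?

Baggage claim starts at 13:18.
Check-in starts at 13:18 − 225 min = 09:33.
That matches the stated 09:33, so the schedule is consistent.

Yes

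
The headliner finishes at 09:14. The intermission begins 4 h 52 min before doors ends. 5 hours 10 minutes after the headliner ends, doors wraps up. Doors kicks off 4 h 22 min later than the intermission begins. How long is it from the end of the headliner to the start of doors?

280 minutes

Doors ends at 09:14 + 310 min = 14:24.
The intermission starts at 14:24 − 292 min = 09:32.
Doors starts at 09:32 + 262 min = 13:54.
From 09:14 to 13:54 is 280 minutes.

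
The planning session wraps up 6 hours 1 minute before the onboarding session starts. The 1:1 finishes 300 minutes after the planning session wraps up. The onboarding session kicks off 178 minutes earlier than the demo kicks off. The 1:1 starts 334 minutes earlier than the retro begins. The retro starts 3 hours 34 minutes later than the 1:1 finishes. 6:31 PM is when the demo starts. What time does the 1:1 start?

12:32 PM

The onboarding session starts at 6:31 PM − 178 min = 3:33 PM.
The planning session ends at 3:33 PM − 361 min = 9:32 AM.
The 1:1 ends at 9:32 AM + 300 min = 2:32 PM.
The retro starts at 2:32 PM + 214 min = 6:06 PM.
The 1:1 starts at 6:06 PM − 334 min = 12:32 PM.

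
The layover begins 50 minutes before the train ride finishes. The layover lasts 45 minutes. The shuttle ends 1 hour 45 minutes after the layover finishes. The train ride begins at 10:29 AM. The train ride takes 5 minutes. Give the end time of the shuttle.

The train ride ends at 10:29 AM + 5 min = 10:34 AM.
The layover starts at 10:34 AM − 50 min = 9:44 AM.
The layover ends at 9:44 AM + 45 min = 10:29 AM.
The shuttle ends at 10:29 AM + 105 min = 12:14 PM.

12:14 PM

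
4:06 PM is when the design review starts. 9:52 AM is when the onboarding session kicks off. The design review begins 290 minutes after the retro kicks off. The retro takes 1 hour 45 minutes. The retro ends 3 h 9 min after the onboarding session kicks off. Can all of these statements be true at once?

Yes

The retro ends at 9:52 AM + 189 min = 1:01 PM.
The retro starts at 1:01 PM − 105 min = 11:16 AM.
The design review starts at 11:16 AM + 290 min = 4:06 PM.
That matches the stated 4:06 PM, so the schedule is consistent.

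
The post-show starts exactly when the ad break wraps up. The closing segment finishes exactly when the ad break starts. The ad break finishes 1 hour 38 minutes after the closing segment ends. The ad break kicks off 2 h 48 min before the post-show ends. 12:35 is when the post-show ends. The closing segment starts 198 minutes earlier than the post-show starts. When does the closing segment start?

The ad break starts at 12:35 − 168 min = 09:47.
So the closing segment ends at 09:47.
The ad break ends at 09:47 + 98 min = 11:25.
So the post-show starts at 11:25.
The closing segment starts at 11:25 − 198 min = 08:07.

08:07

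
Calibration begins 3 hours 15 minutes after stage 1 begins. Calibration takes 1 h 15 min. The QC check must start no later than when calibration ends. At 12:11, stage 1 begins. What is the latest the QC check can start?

16:41

Calibration starts at 12:11 + 195 min = 15:26.
Calibration ends at 15:26 + 75 min = 16:41.
The QC check is bounded by calibration, so the latest it can start is 16:41.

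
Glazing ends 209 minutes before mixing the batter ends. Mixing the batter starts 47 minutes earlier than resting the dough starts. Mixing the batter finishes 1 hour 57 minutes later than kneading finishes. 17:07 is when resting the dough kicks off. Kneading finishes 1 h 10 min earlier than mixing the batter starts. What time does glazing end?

Mixing the batter starts at 17:07 − 47 min = 16:20.
Kneading ends at 16:20 − 70 min = 15:10.
Mixing the batter ends at 15:10 + 117 min = 17:07.
Glazing ends at 17:07 − 209 min = 13:38.

13:38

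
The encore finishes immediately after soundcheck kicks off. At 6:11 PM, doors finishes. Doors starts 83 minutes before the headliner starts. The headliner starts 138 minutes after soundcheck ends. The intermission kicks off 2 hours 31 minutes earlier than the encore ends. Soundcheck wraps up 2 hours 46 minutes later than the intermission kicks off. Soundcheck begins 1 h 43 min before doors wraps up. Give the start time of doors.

5:38 PM

Soundcheck starts at 6:11 PM − 103 min = 4:28 PM.
So the encore ends at 4:28 PM.
The intermission starts at 4:28 PM − 151 min = 1:57 PM.
Soundcheck ends at 1:57 PM + 166 min = 4:43 PM.
The headliner starts at 4:43 PM + 138 min = 7:01 PM.
Doors starts at 7:01 PM − 83 min = 5:38 PM.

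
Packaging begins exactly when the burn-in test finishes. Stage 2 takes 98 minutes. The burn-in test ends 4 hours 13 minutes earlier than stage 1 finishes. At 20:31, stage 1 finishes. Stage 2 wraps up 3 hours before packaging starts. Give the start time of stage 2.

The burn-in test ends at 20:31 − 253 min = 16:18.
So packaging starts at 16:18.
Stage 2 ends at 16:18 − 180 min = 13:18.
Stage 2 starts at 13:18 − 98 min = 11:40.

11:40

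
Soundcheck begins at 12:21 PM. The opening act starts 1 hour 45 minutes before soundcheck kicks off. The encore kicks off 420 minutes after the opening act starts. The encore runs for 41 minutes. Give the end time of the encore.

The opening act starts at 12:21 PM − 105 min = 10:36 AM.
The encore starts at 10:36 AM + 420 min = 5:36 PM.
The encore ends at 5:36 PM + 41 min = 6:17 PM.

6:17 PM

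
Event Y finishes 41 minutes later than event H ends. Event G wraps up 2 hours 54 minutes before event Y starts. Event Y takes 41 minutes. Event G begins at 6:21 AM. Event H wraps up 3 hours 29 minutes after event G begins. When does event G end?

6:56 AM

Event H ends at 6:21 AM + 209 min = 9:50 AM.
Event Y ends at 9:50 AM + 41 min = 10:31 AM.
Event Y starts at 10:31 AM − 41 min = 9:50 AM.
Event G ends at 9:50 AM − 174 min = 6:56 AM.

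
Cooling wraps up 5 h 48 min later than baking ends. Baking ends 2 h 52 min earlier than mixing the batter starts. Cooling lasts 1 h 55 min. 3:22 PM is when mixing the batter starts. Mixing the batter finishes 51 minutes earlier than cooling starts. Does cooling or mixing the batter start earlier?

mixing the batter

Baking ends at 3:22 PM − 172 min = 12:30 PM.
Cooling ends at 12:30 PM + 348 min = 6:18 PM.
Cooling starts at 6:18 PM − 115 min = 4:23 PM.
Cooling starts at 4:23 PM and mixing the batter starts at 3:22 PM, so mixing the batter is first.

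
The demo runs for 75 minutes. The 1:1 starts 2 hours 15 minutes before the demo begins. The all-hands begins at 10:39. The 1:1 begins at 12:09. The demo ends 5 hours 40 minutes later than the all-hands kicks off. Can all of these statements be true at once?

The demo ends at 10:39 + 340 min = 16:19.
The demo starts at 16:19 − 75 min = 15:04.
The 1:1 starts at 15:04 − 135 min = 12:49.
But the 1:1 is also said to start at 12:09 — a 40-minute conflict.

No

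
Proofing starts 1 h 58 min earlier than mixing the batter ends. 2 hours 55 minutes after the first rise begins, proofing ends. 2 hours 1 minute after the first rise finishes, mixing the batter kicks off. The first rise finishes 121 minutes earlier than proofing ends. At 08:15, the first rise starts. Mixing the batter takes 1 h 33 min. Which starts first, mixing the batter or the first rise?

Proofing ends at 08:15 + 175 min = 11:10.
The first rise ends at 11:10 − 121 min = 09:09.
Mixing the batter starts at 09:09 + 121 min = 11:10.
Mixing the batter starts at 11:10 and the first rise starts at 08:15, so the first rise is first.

the first rise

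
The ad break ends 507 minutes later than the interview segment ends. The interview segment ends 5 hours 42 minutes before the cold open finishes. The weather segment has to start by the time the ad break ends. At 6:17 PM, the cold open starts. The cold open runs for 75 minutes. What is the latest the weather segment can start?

10:17 PM

The cold open ends at 6:17 PM + 75 min = 7:32 PM.
The interview segment ends at 7:32 PM − 342 min = 1:50 PM.
The ad break ends at 1:50 PM + 507 min = 10:17 PM.
The weather segment is bounded by the ad break, so the latest it can start is 10:17 PM.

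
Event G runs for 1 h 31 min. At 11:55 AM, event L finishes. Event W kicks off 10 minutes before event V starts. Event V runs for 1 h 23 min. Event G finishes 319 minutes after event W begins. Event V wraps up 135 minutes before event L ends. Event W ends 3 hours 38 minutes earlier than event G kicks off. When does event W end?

Event V ends at 11:55 AM − 135 min = 9:40 AM.
Event V starts at 9:40 AM − 83 min = 8:17 AM.
Event W starts at 8:17 AM − 10 min = 8:07 AM.
Event G ends at 8:07 AM + 319 min = 1:26 PM.
Event G starts at 1:26 PM − 91 min = 11:55 AM.
Event W ends at 11:55 AM − 218 min = 8:17 AM.

8:17 AM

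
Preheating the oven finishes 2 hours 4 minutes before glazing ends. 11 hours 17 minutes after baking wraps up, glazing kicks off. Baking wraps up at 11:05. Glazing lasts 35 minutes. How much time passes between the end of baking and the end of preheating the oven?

Glazing starts at 11:05 + 677 min = 22:22.
Glazing ends at 22:22 + 35 min = 22:57.
Preheating the oven ends at 22:57 − 124 min = 20:53.
From 11:05 to 20:53 is 9 h 48 min.

9 h 48 min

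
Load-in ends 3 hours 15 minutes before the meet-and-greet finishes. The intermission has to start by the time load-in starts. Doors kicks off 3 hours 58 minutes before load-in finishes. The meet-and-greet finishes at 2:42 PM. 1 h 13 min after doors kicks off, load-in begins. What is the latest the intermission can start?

8:42 AM

Load-in ends at 2:42 PM − 195 min = 11:27 AM.
Doors starts at 11:27 AM − 238 min = 7:29 AM.
Load-in starts at 7:29 AM + 73 min = 8:42 AM.
The intermission is bounded by load-in, so the latest it can start is 8:42 AM.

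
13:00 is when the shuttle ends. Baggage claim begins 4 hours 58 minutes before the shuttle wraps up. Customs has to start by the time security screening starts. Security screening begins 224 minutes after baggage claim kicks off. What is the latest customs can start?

11:46

Baggage claim starts at 13:00 − 298 min = 08:02.
Security screening starts at 08:02 + 224 min = 11:46.
Customs is bounded by security screening, so the latest it can start is 11:46.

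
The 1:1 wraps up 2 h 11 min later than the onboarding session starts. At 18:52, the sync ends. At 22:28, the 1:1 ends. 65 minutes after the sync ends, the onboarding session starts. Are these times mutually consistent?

The onboarding session starts at 18:52 + 65 min = 19:57.
The 1:1 ends at 19:57 + 131 min = 22:08.
But the 1:1 is also said to end at 22:28 — a 20-minute conflict.

No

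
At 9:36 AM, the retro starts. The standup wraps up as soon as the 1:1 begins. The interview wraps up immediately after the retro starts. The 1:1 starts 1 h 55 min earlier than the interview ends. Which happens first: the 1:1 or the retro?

the 1:1

The interview ends at 9:36 AM.
The 1:1 starts at 9:36 AM − 115 min = 7:41 AM.
The 1:1 starts at 7:41 AM and the retro starts at 9:36 AM, so the 1:1 is first.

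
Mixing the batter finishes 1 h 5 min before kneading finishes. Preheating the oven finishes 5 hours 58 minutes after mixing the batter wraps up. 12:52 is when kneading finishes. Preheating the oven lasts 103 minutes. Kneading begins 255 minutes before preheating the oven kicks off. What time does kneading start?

11:47

Mixing the batter ends at 12:52 − 65 min = 11:47.
Preheating the oven ends at 11:47 + 358 min = 17:45.
Preheating the oven starts at 17:45 − 103 min = 16:02.
Kneading starts at 16:02 − 255 min = 11:47.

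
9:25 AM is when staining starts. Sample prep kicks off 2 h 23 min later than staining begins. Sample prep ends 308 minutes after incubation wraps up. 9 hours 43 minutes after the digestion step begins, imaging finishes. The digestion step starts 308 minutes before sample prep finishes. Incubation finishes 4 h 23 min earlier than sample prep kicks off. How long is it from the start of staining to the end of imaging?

Sample prep starts at 9:25 AM + 143 min = 11:48 AM.
Incubation ends at 11:48 AM − 263 min = 7:25 AM.
Sample prep ends at 7:25 AM + 308 min = 12:33 PM.
The digestion step starts at 12:33 PM − 308 min = 7:25 AM.
Imaging ends at 7:25 AM + 583 min = 5:08 PM.
From 9:25 AM to 5:08 PM is 7 hours 43 minutes.

7 hours 43 minutes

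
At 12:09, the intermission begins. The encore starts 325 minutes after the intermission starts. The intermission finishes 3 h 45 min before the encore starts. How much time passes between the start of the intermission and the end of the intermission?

The encore starts at 12:09 + 325 min = 17:34.
The intermission ends at 17:34 − 225 min = 13:49.
From 12:09 to 13:49 is 1 hour 40 minutes.

1 hour 40 minutes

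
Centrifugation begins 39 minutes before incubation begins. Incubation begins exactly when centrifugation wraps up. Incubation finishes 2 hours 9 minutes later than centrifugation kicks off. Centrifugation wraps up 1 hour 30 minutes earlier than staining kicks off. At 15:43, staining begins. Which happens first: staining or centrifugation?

Centrifugation ends at 15:43 − 90 min = 14:13.
So incubation starts at 14:13.
Centrifugation starts at 14:13 − 39 min = 13:34.
Staining starts at 15:43 and centrifugation starts at 13:34, so centrifugation is first.

centrifugation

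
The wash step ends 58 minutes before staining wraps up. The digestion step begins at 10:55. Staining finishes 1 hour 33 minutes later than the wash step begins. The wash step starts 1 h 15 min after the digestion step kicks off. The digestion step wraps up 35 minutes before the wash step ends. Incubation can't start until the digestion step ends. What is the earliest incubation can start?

The wash step starts at 10:55 + 75 min = 12:10.
Staining ends at 12:10 + 93 min = 13:43.
The wash step ends at 13:43 − 58 min = 12:45.
The digestion step ends at 12:45 − 35 min = 12:10.
Incubation is bounded by the digestion step, so the earliest it can start is 12:10.

12:10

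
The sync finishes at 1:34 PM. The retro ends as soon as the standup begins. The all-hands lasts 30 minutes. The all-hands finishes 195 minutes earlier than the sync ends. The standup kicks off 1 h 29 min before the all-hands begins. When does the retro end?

The all-hands ends at 1:34 PM − 195 min = 10:19 AM.
The all-hands starts at 10:19 AM − 30 min = 9:49 AM.
The standup starts at 9:49 AM − 89 min = 8:20 AM.
So the retro ends at 8:20 AM.

8:20 AM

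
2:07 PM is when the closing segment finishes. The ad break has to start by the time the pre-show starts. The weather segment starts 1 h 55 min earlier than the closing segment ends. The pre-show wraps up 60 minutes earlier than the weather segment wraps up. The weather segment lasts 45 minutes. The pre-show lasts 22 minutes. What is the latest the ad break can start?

11:35 AM

The weather segment starts at 2:07 PM − 115 min = 12:12 PM.
The weather segment ends at 12:12 PM + 45 min = 12:57 PM.
The pre-show ends at 12:57 PM − 60 min = 11:57 AM.
The pre-show starts at 11:57 AM − 22 min = 11:35 AM.
The ad break is bounded by the pre-show, so the latest it can start is 11:35 AM.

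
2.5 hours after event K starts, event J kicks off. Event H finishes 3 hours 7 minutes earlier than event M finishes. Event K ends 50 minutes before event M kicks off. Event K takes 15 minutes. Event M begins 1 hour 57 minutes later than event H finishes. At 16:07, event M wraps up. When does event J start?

Event H ends at 16:07 − 187 min = 13:00.
Event M starts at 13:00 + 117 min = 14:57.
Event K ends at 14:57 − 50 min = 14:07.
Event K starts at 14:07 − 15 min = 13:52.
Event J starts at 13:52 + 150 min = 16:22.

16:22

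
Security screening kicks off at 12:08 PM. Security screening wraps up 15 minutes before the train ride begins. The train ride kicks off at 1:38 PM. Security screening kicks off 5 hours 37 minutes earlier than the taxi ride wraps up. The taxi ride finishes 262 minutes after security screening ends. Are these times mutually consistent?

Yes

Security screening ends at 1:38 PM − 15 min = 1:23 PM.
The taxi ride ends at 1:23 PM + 262 min = 5:45 PM.
Security screening starts at 5:45 PM − 337 min = 12:08 PM.
That matches the stated 12:08 PM, so the schedule is consistent.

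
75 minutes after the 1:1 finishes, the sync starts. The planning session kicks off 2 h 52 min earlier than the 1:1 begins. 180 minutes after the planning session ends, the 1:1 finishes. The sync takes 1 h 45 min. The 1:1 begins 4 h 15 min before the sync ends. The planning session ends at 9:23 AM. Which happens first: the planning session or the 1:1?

the planning session

The 1:1 ends at 9:23 AM + 180 min = 12:23 PM.
The sync starts at 12:23 PM + 75 min = 1:38 PM.
The sync ends at 1:38 PM + 105 min = 3:23 PM.
The 1:1 starts at 3:23 PM − 255 min = 11:08 AM.
The planning session starts at 11:08 AM − 172 min = 8:16 AM.
The planning session starts at 8:16 AM and the 1:1 starts at 11:08 AM, so the planning session is first.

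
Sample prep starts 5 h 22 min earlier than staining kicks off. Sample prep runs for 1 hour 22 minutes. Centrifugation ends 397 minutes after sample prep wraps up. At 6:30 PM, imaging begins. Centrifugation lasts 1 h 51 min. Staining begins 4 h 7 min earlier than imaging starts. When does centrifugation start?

3:09 PM

Staining starts at 6:30 PM − 247 min = 2:23 PM.
Sample prep starts at 2:23 PM − 322 min = 9:01 AM.
Sample prep ends at 9:01 AM + 82 min = 10:23 AM.
Centrifugation ends at 10:23 AM + 397 min = 5:00 PM.
Centrifugation starts at 5:00 PM − 111 min = 3:09 PM.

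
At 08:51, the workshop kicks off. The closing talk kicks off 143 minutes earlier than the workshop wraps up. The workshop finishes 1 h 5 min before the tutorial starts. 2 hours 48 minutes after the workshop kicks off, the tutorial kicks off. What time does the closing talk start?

The tutorial starts at 08:51 + 168 min = 11:39.
The workshop ends at 11:39 − 65 min = 10:34.
The closing talk starts at 10:34 − 143 min = 08:11.

08:11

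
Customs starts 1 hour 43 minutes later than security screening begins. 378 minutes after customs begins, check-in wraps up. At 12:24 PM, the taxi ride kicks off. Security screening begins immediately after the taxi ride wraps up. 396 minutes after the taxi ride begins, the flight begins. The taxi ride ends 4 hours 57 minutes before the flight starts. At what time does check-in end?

10:04 PM

The flight starts at 12:24 PM + 396 min = 7:00 PM.
The taxi ride ends at 7:00 PM − 297 min = 2:03 PM.
So security screening starts at 2:03 PM.
Customs starts at 2:03 PM + 103 min = 3:46 PM.
Check-in ends at 3:46 PM + 378 min = 10:04 PM.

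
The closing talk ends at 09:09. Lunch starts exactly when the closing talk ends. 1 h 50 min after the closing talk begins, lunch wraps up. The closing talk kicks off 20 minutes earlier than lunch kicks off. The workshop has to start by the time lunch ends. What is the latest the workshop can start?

10:39

Lunch starts at 09:09.
The closing talk starts at 09:09 − 20 min = 08:49.
Lunch ends at 08:49 + 110 min = 10:39.
The workshop is bounded by lunch, so the latest it can start is 10:39.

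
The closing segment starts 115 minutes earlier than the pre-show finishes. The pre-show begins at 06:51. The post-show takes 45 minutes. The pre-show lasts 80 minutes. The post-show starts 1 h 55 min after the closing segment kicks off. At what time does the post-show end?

08:56

The pre-show ends at 06:51 + 80 min = 08:11.
The closing segment starts at 08:11 − 115 min = 06:16.
The post-show starts at 06:16 + 115 min = 08:11.
The post-show ends at 08:11 + 45 min = 08:56.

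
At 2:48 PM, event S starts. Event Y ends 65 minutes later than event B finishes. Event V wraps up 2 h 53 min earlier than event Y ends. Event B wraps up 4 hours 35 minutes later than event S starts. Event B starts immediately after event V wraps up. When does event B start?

5:35 PM

Event B ends at 2:48 PM + 275 min = 7:23 PM.
Event Y ends at 7:23 PM + 65 min = 8:28 PM.
Event V ends at 8:28 PM − 173 min = 5:35 PM.
So event B starts at 5:35 PM.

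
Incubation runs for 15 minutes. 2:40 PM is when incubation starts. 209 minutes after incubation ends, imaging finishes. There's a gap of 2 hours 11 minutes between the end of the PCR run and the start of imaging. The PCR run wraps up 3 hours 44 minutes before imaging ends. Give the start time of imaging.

4:51 PM

Incubation ends at 2:40 PM + 15 min = 2:55 PM.
Imaging ends at 2:55 PM + 209 min = 6:24 PM.
The PCR run ends at 6:24 PM − 224 min = 2:40 PM.
Imaging starts at 2:40 PM + 131 min = 4:51 PM.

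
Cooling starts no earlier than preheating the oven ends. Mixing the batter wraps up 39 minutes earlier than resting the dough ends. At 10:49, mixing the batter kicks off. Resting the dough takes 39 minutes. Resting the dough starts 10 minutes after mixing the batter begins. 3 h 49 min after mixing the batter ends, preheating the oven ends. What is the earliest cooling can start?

14:48

Resting the dough starts at 10:49 + 10 min = 10:59.
Resting the dough ends at 10:59 + 39 min = 11:38.
Mixing the batter ends at 11:38 − 39 min = 10:59.
Preheating the oven ends at 10:59 + 229 min = 14:48.
Cooling is bounded by preheating the oven, so the earliest it can start is 14:48.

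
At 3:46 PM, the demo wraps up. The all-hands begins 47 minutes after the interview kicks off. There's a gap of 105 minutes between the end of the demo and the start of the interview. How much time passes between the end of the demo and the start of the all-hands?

The interview starts at 3:46 PM + 105 min = 5:31 PM.
The all-hands starts at 5:31 PM + 47 min = 6:18 PM.
From 3:46 PM to 6:18 PM is 152 minutes.

152 minutes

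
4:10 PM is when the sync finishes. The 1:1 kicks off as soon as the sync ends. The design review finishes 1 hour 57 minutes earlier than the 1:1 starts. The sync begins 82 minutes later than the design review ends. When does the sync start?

The 1:1 starts at 4:10 PM.
The design review ends at 4:10 PM − 117 min = 2:13 PM.
The sync starts at 2:13 PM + 82 min = 3:35 PM.

3:35 PM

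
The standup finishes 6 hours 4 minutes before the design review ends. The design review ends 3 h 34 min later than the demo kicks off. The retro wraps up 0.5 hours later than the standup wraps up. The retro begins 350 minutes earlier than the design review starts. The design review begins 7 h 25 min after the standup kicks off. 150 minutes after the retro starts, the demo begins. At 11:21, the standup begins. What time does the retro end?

13:26

The design review starts at 11:21 + 445 min = 18:46.
The retro starts at 18:46 − 350 min = 12:56.
The demo starts at 12:56 + 150 min = 15:26.
The design review ends at 15:26 + 214 min = 19:00.
The standup ends at 19:00 − 364 min = 12:56.
The retro ends at 12:56 + 30 min = 13:26.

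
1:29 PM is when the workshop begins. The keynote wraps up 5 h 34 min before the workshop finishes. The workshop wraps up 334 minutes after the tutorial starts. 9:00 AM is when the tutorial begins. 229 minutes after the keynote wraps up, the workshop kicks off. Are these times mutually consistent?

The workshop ends at 9:00 AM + 334 min = 2:34 PM.
The keynote ends at 2:34 PM − 334 min = 9:00 AM.
The workshop starts at 9:00 AM + 229 min = 12:49 PM.
But the workshop is also said to start at 1:29 PM — a 40-minute conflict.

No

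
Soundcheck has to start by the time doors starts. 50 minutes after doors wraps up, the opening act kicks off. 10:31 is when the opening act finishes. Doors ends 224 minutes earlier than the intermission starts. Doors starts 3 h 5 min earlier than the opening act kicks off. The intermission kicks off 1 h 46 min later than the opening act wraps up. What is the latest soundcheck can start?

06:18

The intermission starts at 10:31 + 106 min = 12:17.
Doors ends at 12:17 − 224 min = 08:33.
The opening act starts at 08:33 + 50 min = 09:23.
Doors starts at 09:23 − 185 min = 06:18.
Soundcheck is bounded by doors, so the latest it can start is 06:18.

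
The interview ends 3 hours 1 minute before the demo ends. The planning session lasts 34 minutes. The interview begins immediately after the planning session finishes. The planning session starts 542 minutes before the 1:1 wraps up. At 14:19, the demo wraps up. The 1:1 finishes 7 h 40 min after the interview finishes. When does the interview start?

10:30

The interview ends at 14:19 − 181 min = 11:18.
The 1:1 ends at 11:18 + 460 min = 18:58.
The planning session starts at 18:58 − 542 min = 09:56.
The planning session ends at 09:56 + 34 min = 10:30.
So the interview starts at 10:30.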